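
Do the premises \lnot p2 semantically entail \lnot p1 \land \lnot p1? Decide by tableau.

No

Initial set: {\lnot p2; \lnot (\lnot p1 \land \lnot p1)}.
\lnot (\lnot p1 \land \lnot p1): β-rule — branch into \lnot \lnot p1  //  \lnot \lnot p1.
  branch 1 (add \lnot \lnot p1):
    ○ open, literals {p1=1, p2=0}.
  branch 2 (add \lnot \lnot p1):
    ○ open, literals {p1=1, p2=0}.
0 branches closed, 2 open.
An open branch gives a countermodel: p1=1, p2=0 (unmentioned atoms arbitrary); the premises hold there but the conclusion fails.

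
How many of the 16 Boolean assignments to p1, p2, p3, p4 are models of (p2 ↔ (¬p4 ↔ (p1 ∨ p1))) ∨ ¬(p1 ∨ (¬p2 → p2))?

Initial set: {((p2 ↔ (¬p4 ↔ (p1 ∨ p1))) ∨ ¬(p1 ∨ (¬p2 → p2)))}.
((p2 ↔ (¬p4 ↔ (p1 ∨ p1))) ∨ ¬(p1 ∨ (¬p2 → p2))): β-rule — branch into (p2 ↔ (¬p4 ↔ (p1 ∨ p1)))  //  ¬(p1 ∨ (¬p2 → p2)).
  branch 1 (add (p2 ↔ (¬p4 ↔ (p1 ∨ p1)))):
    (p2 ↔ (¬p4 ↔ (p1 ∨ p1))): β-rule — branch into p2, (¬p4 ↔ (p1 ∨ p1))  //  ¬p2, ¬(¬p4 ↔ (p1 ∨ p1)).
      branch 1.1 (add p2, (¬p4 ↔ (p1 ∨ p1))):
        (¬p4 ↔ (p1 ∨ p1)): β-rule — branch into ¬p4, (p1 ∨ p1)  //  ¬¬p4, ¬(p1 ∨ p1).
          branch 1.1.1 (add ¬p4, (p1 ∨ p1)):
            (p1 ∨ p1): β-rule — branch into p1  //  p1.
              branch 1.1.1.1 (add p1):
                ○ open, literals {p1=true, p2=true, p4=false}.
              branch 1.1.1.2 (add p1):
                ○ open, literals {p1=true, p2=true, p4=false}.
          branch 1.1.2 (add ¬¬p4, ¬(p1 ∨ p1)):
            ¬(p1 ∨ p1): α-rule — add ¬p1, ¬p1.
            ○ open, literals {p1=false, p2=true, p4=true}.
      branch 1.2 (add ¬p2, ¬(¬p4 ↔ (p1 ∨ p1))):
        ¬(¬p4 ↔ (p1 ∨ p1)): β-rule — branch into ¬p4, ¬(p1 ∨ p1)  //  ¬¬p4, (p1 ∨ p1).
          branch 1.2.1 (add ¬p4, ¬(p1 ∨ p1)):
            ¬(p1 ∨ p1): α-rule — add ¬p1, ¬p1.
            ○ open, literals {p1=false, p2=false, p4=false}.
          branch 1.2.2 (add ¬¬p4, (p1 ∨ p1)):
            (p1 ∨ p1): β-rule — branch into p1  //  p1.
              branch 1.2.2.1 (add p1):
                ○ open, literals {p1=true, p2=false, p4=true}.
              branch 1.2.2.2 (add p1):
                ○ open, literals {p1=true, p2=false, p4=true}.
  branch 2 (add ¬(p1 ∨ (¬p2 → p2))):
    ¬(p1 ∨ (¬p2 → p2)): α-rule — add ¬p1, ¬(¬p2 → p2).
    ¬(¬p2 → p2): α-rule — add ¬p2, ¬p2.
    ○ open, literals {p1=false, p2=false}.
0 branches closed, 7 open.
Each open branch fixes some atoms; the unmentioned ones are free. Counting distinct full assignments: branch {p1=true, p2=true, p4=false} (p3) contributes 2 new; branch {p1=true, p2=true, p4=false} (p3) contributes 0 new; branch {p1=false, p2=true, p4=true} (p3) contributes 2 new; branch {p1=false, p2=false, p4=false} (p3) contributes 2 new; branch {p1=true, p2=false, p4=true} (p3) contributes 2 new; branch {p1=true, p2=false, p4=true} (p3) contributes 0 new; branch {p1=false, p2=false} (p3, p4) contributes 2 new. Total: 10.

10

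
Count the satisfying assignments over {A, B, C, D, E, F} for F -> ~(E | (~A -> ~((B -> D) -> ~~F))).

Initial set: {T (F -> ~(E | (~A -> ~((B -> D) -> ~~F))))}.
T (F -> ~(E | (~A -> ~((B -> D) -> ~~F)))): β-rule — branch into F F  //  T ~(E | (~A -> ~((B -> D) -> ~~F))).
  branch 1 (add F F):
    ○ open, literals {F=F}.
  branch 2 (add T ~(E | (~A -> ~((B -> D) -> ~~F)))):
    T ~(E | (~A -> ~((B -> D) -> ~~F))): α-rule — add F E, F (~A -> ~((B -> D) -> ~~F)).
    F (~A -> ~((B -> D) -> ~~F)): α-rule — add T ~A, F ~((B -> D) -> ~~F).
    F ~((B -> D) -> ~~F): β-rule — branch into F (B -> D)  //  T ~~F.
      branch 2.1 (add F (B -> D)):
        F (B -> D): α-rule — add T B, F D.
        ○ open, literals {A=F, B=T, D=F, E=F}.
      branch 2.2 (add T ~~F):
        T ~~F: drop double negation, giving T F.
        ○ open, literals {A=F, E=F, F=T}.
0 branches closed, 3 open.
Each open branch fixes some atoms; the unmentioned ones are free. Counting distinct full assignments: branch {F=F} (A, B, C, D, E) contributes 32 new; branch {A=F, B=T, D=F, E=F} (C, F) contributes 2 new; branch {A=F, E=F, F=T} (B, C, D) contributes 6 new. Total: 40.

40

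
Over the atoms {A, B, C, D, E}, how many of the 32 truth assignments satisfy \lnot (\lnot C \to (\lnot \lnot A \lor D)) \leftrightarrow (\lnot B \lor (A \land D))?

Initial set: {T (\lnot (\lnot C \to (\lnot \lnot A \lor D)) \leftrightarrow (\lnot B \lor (A \land D)))}.
T (\lnot (\lnot C \to (\lnot \lnot A \lor D)) \leftrightarrow (\lnot B \lor (A \land D))): β-rule — branch into T \lnot (\lnot C \to (\lnot \lnot A \lor D)), T (\lnot B \lor (A \land D))  //  F \lnot (\lnot C \to (\lnot \lnot A \lor D)), F (\lnot B \lor (A \land D)).
  branch 1 (add T \lnot (\lnot C \to (\lnot \lnot A \lor D)), T (\lnot B \lor (A \land D))):
    T \lnot (\lnot C \to (\lnot \lnot A \lor D)): α-rule — add T \lnot C, F (\lnot \lnot A \lor D).
    F (\lnot \lnot A \lor D): α-rule — add F \lnot \lnot A, F D.
    F \lnot \lnot A: drop double negation, giving F A.
    T (\lnot B \lor (A \land D)): β-rule — branch into T \lnot B  //  T (A \land D).
      branch 1.1 (add T \lnot B):
        ○ open, literals {A=F, B=F, C=F, D=F}.
      branch 1.2 (add T (A \land D)):
        T (A \land D): α-rule — add T A, T D.
        × closes — contains both A and \lnot A.
  branch 2 (add F \lnot (\lnot C \to (\lnot \lnot A \lor D)), F (\lnot B \lor (A \land D))):
    F (\lnot B \lor (A \land D)): α-rule — add F \lnot B, F (A \land D).
    F \lnot (\lnot C \to (\lnot \lnot A \lor D)): β-rule — branch into F \lnot C  //  T (\lnot \lnot A \lor D).
      branch 2.1 (add F \lnot C):
        F (A \land D): β-rule — branch into F A  //  F D.
          branch 2.1.1 (add F A):
            ○ open, literals {A=F, B=T, C=T}.
          branch 2.1.2 (add F D):
            ○ open, literals {B=T, C=T, D=F}.
      branch 2.2 (add T (\lnot \lnot A \lor D)):
        F (A \land D): β-rule — branch into F A  //  F D.
          branch 2.2.1 (add F A):
            T (\lnot \lnot A \lor D): β-rule — branch into T \lnot \lnot A  //  T D.
              branch 2.2.1.1 (add T \lnot \lnot A):
                T \lnot \lnot A: drop double negation, giving T A.
                × closes — contains both A and \lnot A.
              branch 2.2.1.2 (add T D):
                ○ open, literals {A=F, B=T, D=T}.
          branch 2.2.2 (add F D):
            T (\lnot \lnot A \lor D): β-rule — branch into T \lnot \lnot A  //  T D.
              branch 2.2.2.1 (add T \lnot \lnot A):
                T \lnot \lnot A: drop double negation, giving T A.
                ○ open, literals {A=T, B=T, D=F}.
              branch 2.2.2.2 (add T D):
                × closes — contains both D and \lnot D.
3 branches closed, 5 open.
Each open branch fixes some atoms; the unmentioned ones are free. Counting distinct full assignments: branch {A=F, B=F, C=F, D=F} (E) contributes 2 new; branch {A=F, B=T, C=T} (D, E) contributes 4 new; branch {B=T, C=T, D=F} (A, E) contributes 2 new; branch {A=F, B=T, D=T} (C, E) contributes 2 new; branch {A=T, B=T, D=F} (C, E) contributes 2 new. Total: 12.

12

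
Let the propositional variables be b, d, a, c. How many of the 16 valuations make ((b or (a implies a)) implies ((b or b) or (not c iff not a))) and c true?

Initial set: {(((b or (a implies a)) implies ((b or b) or (not c iff not a))) and c)}.
(((b or (a implies a)) implies ((b or b) or (not c iff not a))) and c): α-rule — add ((b or (a implies a)) implies ((b or b) or (not c iff not a))), c.
((b or (a implies a)) implies ((b or b) or (not c iff not a))): β-rule — branch into not (b or (a implies a))  //  ((b or b) or (not c iff not a)).
  branch 1 (add not (b or (a implies a))):
    not (b or (a implies a)): α-rule — add not b, not (a implies a).
    not (a implies a): α-rule — add a, not a.
    × closes — contains both a and not a.
  branch 2 (add ((b or b) or (not c iff not a))):
    ((b or b) or (not c iff not a)): β-rule — branch into (b or b)  //  (not c iff not a).
      branch 2.1 (add (b or b)):
        (b or b): β-rule — branch into b  //  b.
          branch 2.1.1 (add b):
            ○ open, literals {b=1, c=1}.
          branch 2.1.2 (add b):
            ○ open, literals {b=1, c=1}.
      branch 2.2 (add (not c iff not a)):
        (not c iff not a): β-rule — branch into not c, not a  //  not not c, not not a.
          branch 2.2.1 (add not c, not a):
            × closes — contains both c and not c.
          branch 2.2.2 (add not not c, not not a):
            ○ open, literals {a=1, c=1}.
2 branches closed, 3 open.
Each open branch fixes some atoms; the unmentioned ones are free. Counting distinct full assignments: branch {b=1, c=1} (d, a) contributes 4 new; branch {b=1, c=1} (d, a) contributes 0 new; branch {a=1, c=1} (b, d) contributes 2 new. Total: 6.

6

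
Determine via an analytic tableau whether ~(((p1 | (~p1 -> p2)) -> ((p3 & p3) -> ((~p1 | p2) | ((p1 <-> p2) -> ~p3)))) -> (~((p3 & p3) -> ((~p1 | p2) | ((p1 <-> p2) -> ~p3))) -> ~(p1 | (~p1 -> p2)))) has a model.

Unsatisfiable

Initial set: {~(((p1 | (~p1 -> p2)) -> ((p3 & p3) -> ((~p1 | p2) | ((p1 <-> p2) -> ~p3)))) -> (~((p3 & p3) -> ((~p1 | p2) | ((p1 <-> p2) -> ~p3))) -> ~(p1 | (~p1 -> p2))))}.
~(((p1 | (~p1 -> p2)) -> ((p3 & p3) -> ((~p1 | p2) | ((p1 <-> p2) -> ~p3)))) -> (~((p3 & p3) -> ((~p1 | p2) | ((p1 <-> p2) -> ~p3))) -> ~(p1 | (~p1 -> p2)))): α-rule — add ((p1 | (~p1 -> p2)) -> ((p3 & p3) -> ((~p1 | p2) | ((p1 <-> p2) -> ~p3)))), ~(~((p3 & p3) -> ((~p1 | p2) | ((p1 <-> p2) -> ~p3))) -> ~(p1 | (~p1 -> p2))).
~(~((p3 & p3) -> ((~p1 | p2) | ((p1 <-> p2) -> ~p3))) -> ~(p1 | (~p1 -> p2))): α-rule — add ~((p3 & p3) -> ((~p1 | p2) | ((p1 <-> p2) -> ~p3))), ~~(p1 | (~p1 -> p2)).
~((p3 & p3) -> ((~p1 | p2) | ((p1 <-> p2) -> ~p3))): α-rule — add (p3 & p3), ~((~p1 | p2) | ((p1 <-> p2) -> ~p3)).
(p3 & p3): α-rule — add p3, p3.
~((~p1 | p2) | ((p1 <-> p2) -> ~p3)): α-rule — add ~(~p1 | p2), ~((p1 <-> p2) -> ~p3).
~(~p1 | p2): α-rule — add ~~p1, ~p2.
~((p1 <-> p2) -> ~p3): α-rule — add (p1 <-> p2), ~~p3.
((p1 | (~p1 -> p2)) -> ((p3 & p3) -> ((~p1 | p2) | ((p1 <-> p2) -> ~p3)))): β-rule — branch into ~(p1 | (~p1 -> p2))  //  ((p3 & p3) -> ((~p1 | p2) | ((p1 <-> p2) -> ~p3))).
  branch 1 (add ~(p1 | (~p1 -> p2))):
    ~(p1 | (~p1 -> p2)): α-rule — add ~p1, ~(~p1 -> p2).
    × closes — contains both p1 and ~p1.
  branch 2 (add ((p3 & p3) -> ((~p1 | p2) | ((p1 <-> p2) -> ~p3)))):
    ~~(p1 | (~p1 -> p2)): β-rule — branch into p1  //  (~p1 -> p2).
      branch 2.1 (add p1):
        (p1 <-> p2): β-rule — branch into p1, p2  //  ~p1, ~p2.
          branch 2.1.1 (add p1, p2):
            × closes — contains both p2 and ~p2.
          branch 2.1.2 (add ~p1, ~p2):
            × closes — contains both p1 and ~p1.
      branch 2.2 (add (~p1 -> p2)):
        (p1 <-> p2): β-rule — branch into p1, p2  //  ~p1, ~p2.
          branch 2.2.1 (add p1, p2):
            × closes — contains both p2 and ~p2.
          branch 2.2.2 (add ~p1, ~p2):
            × closes — contains both p1 and ~p1.
All 5 branches close.
Every branch closed; the formula is unsatisfiable.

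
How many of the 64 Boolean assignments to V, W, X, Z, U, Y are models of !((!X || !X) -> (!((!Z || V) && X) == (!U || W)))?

8

Initial set: {!((!X || !X) -> (!((!Z || V) && X) == (!U || W)))}.
!((!X || !X) -> (!((!Z || V) && X) == (!U || W))): α-rule — add (!X || !X), !(!((!Z || V) && X) == (!U || W)).
(!X || !X): β-rule — branch into !X  //  !X.
  branch 1 (add !X):
    !(!((!Z || V) && X) == (!U || W)): β-rule — branch into !((!Z || V) && X), !(!U || W)  //  !!((!Z || V) && X), (!U || W).
      branch 1.1 (add !((!Z || V) && X), !(!U || W)):
        !(!U || W): α-rule — add !!U, !W.
        !((!Z || V) && X): β-rule — branch into !(!Z || V)  //  !X.
          branch 1.1.1 (add !(!Z || V)):
            !(!Z || V): α-rule — add !!Z, !V.
            ○ open, literals {U=T, V=F, W=F, X=F, Z=T}.
          branch 1.1.2 (add !X):
            ○ open, literals {U=T, W=F, X=F}.
      branch 1.2 (add !!((!Z || V) && X), (!U || W)):
        !!((!Z || V) && X): α-rule — add (!Z || V), X.
        × closes — contains both X and !X.
  branch 2 (add !X):
    !(!((!Z || V) && X) == (!U || W)): β-rule — branch into !((!Z || V) && X), !(!U || W)  //  !!((!Z || V) && X), (!U || W).
      branch 2.1 (add !((!Z || V) && X), !(!U || W)):
        !(!U || W): α-rule — add !!U, !W.
        !((!Z || V) && X): β-rule — branch into !(!Z || V)  //  !X.
          branch 2.1.1 (add !(!Z || V)):
            !(!Z || V): α-rule — add !!Z, !V.
            ○ open, literals {U=T, V=F, W=F, X=F, Z=T}.
          branch 2.1.2 (add !X):
            ○ open, literals {U=T, W=F, X=F}.
      branch 2.2 (add !!((!Z || V) && X), (!U || W)):
        !!((!Z || V) && X): α-rule — add (!Z || V), X.
        × closes — contains both X and !X.
2 branches closed, 4 open.
Each open branch fixes some atoms; the unmentioned ones are free. Counting distinct full assignments: branch {U=T, V=F, W=F, X=F, Z=T} (Y) contributes 2 new; branch {U=T, W=F, X=F} (V, Z, Y) contributes 6 new; branch {U=T, V=F, W=F, X=F, Z=T} (Y) contributes 0 new; branch {U=T, W=F, X=F} (V, Z, Y) contributes 0 new. Total: 8.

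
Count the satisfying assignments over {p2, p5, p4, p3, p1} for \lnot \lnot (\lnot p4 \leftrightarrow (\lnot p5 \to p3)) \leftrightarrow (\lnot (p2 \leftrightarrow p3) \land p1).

16

Initial set: {(\lnot \lnot (\lnot p4 \leftrightarrow (\lnot p5 \to p3)) \leftrightarrow (\lnot (p2 \leftrightarrow p3) \land p1))}.
(\lnot \lnot (\lnot p4 \leftrightarrow (\lnot p5 \to p3)) \leftrightarrow (\lnot (p2 \leftrightarrow p3) \land p1)): β-rule — branch into \lnot \lnot (\lnot p4 \leftrightarrow (\lnot p5 \to p3)), (\lnot (p2 \leftrightarrow p3) \land p1)  //  \lnot \lnot \lnot (\lnot p4 \leftrightarrow (\lnot p5 \to p3)), \lnot (\lnot (p2 \leftrightarrow p3) \land p1).
  branch 1 (add \lnot \lnot (\lnot p4 \leftrightarrow (\lnot p5 \to p3)), (\lnot (p2 \leftrightarrow p3) \land p1)):
    \lnot \lnot (\lnot p4 \leftrightarrow (\lnot p5 \to p3)): drop double negation, giving (\lnot p4 \leftrightarrow (\lnot p5 \to p3)).
    (\lnot (p2 \leftrightarrow p3) \land p1): α-rule — add \lnot (p2 \leftrightarrow p3), p1.
    (\lnot p4 \leftrightarrow (\lnot p5 \to p3)): β-rule — branch into \lnot p4, (\lnot p5 \to p3)  //  \lnot \lnot p4, \lnot (\lnot p5 \to p3).
      branch 1.1 (add \lnot p4, (\lnot p5 \to p3)):
        \lnot (p2 \leftrightarrow p3): β-rule — branch into p2, \lnot p3  //  \lnot p2, p3.
          branch 1.1.1 (add p2, \lnot p3):
            (\lnot p5 \to p3): β-rule — branch into \lnot \lnot p5  //  p3.
              branch 1.1.1.1 (add \lnot \lnot p5):
                ○ open, literals {p1=1, p2=1, p3=0, p4=0, p5=1}.
              branch 1.1.1.2 (add p3):
                × closes — contains both p3 and \lnot p3.
          branch 1.1.2 (add \lnot p2, p3):
            (\lnot p5 \to p3): β-rule — branch into \lnot \lnot p5  //  p3.
              branch 1.1.2.1 (add \lnot \lnot p5):
                ○ open, literals {p1=1, p2=0, p3=1, p4=0, p5=1}.
              branch 1.1.2.2 (add p3):
                ○ open, literals {p1=1, p2=0, p3=1, p4=0}.
      branch 1.2 (add \lnot \lnot p4, \lnot (\lnot p5 \to p3)):
        \lnot (\lnot p5 \to p3): α-rule — add \lnot p5, \lnot p3.
        \lnot (p2 \leftrightarrow p3): β-rule — branch into p2, \lnot p3  //  \lnot p2, p3.
          branch 1.2.1 (add p2, \lnot p3):
            ○ open, literals {p1=1, p2=1, p3=0, p4=1, p5=0}.
          branch 1.2.2 (add \lnot p2, p3):
            × closes — contains both p3 and \lnot p3.
  branch 2 (add \lnot \lnot \lnot (\lnot p4 \leftrightarrow (\lnot p5 \to p3)), \lnot (\lnot (p2 \leftrightarrow p3) \land p1)):
    \lnot \lnot \lnot (\lnot p4 \leftrightarrow (\lnot p5 \to p3)): drop double negation, giving \lnot (\lnot p4 \leftrightarrow (\lnot p5 \to p3)).
    \lnot (\lnot (p2 \leftrightarrow p3) \land p1): β-rule — branch into \lnot \lnot (p2 \leftrightarrow p3)  //  \lnot p1.
      branch 2.1 (add \lnot \lnot (p2 \leftrightarrow p3)):
        \lnot (\lnot p4 \leftrightarrow (\lnot p5 \to p3)): β-rule — branch into \lnot p4, \lnot (\lnot p5 \to p3)  //  \lnot \lnot p4, (\lnot p5 \to p3).
          branch 2.1.1 (add \lnot p4, \lnot (\lnot p5 \to p3)):
            \lnot (\lnot p5 \to p3): α-rule — add \lnot p5, \lnot p3.
            \lnot \lnot (p2 \leftrightarrow p3): β-rule — branch into p2, p3  //  \lnot p2, \lnot p3.
              branch 2.1.1.1 (add p2, p3):
                × closes — contains both p3 and \lnot p3.
              branch 2.1.1.2 (add \lnot p2, \lnot p3):
                ○ open, literals {p2=0, p3=0, p4=0, p5=0}.
          branch 2.1.2 (add \lnot \lnot p4, (\lnot p5 \to p3)):
            \lnot \lnot (p2 \leftrightarrow p3): β-rule — branch into p2, p3  //  \lnot p2, \lnot p3.
              branch 2.1.2.1 (add p2, p3):
                (\lnot p5 \to p3): β-rule — branch into \lnot \lnot p5  //  p3.
                  branch 2.1.2.1.1 (add \lnot \lnot p5):
                    ○ open, literals {p2=1, p3=1, p4=1, p5=1}.
                  branch 2.1.2.1.2 (add p3):
                    ○ open, literals {p2=1, p3=1, p4=1}.
              branch 2.1.2.2 (add \lnot p2, \lnot p3):
                (\lnot p5 \to p3): β-rule — branch into \lnot \lnot p5  //  p3.
                  branch 2.1.2.2.1 (add \lnot \lnot p5):
                    ○ open, literals {p2=0, p3=0, p4=1, p5=1}.
                  branch 2.1.2.2.2 (add p3):
                    × closes — contains both p3 and \lnot p3.
      branch 2.2 (add \lnot p1):
        \lnot (\lnot p4 \leftrightarrow (\lnot p5 \to p3)): β-rule — branch into \lnot p4, \lnot (\lnot p5 \to p3)  //  \lnot \lnot p4, (\lnot p5 \to p3).
          branch 2.2.1 (add \lnot p4, \lnot (\lnot p5 \to p3)):
            \lnot (\lnot p5 \to p3): α-rule — add \lnot p5, \lnot p3.
            ○ open, literals {p1=0, p3=0, p4=0, p5=0}.
          branch 2.2.2 (add \lnot \lnot p4, (\lnot p5 \to p3)):
            (\lnot p5 \to p3): β-rule — branch into \lnot \lnot p5  //  p3.
              branch 2.2.2.1 (add \lnot \lnot p5):
                ○ open, literals {p1=0, p4=1, p5=1}.
              branch 2.2.2.2 (add p3):
                ○ open, literals {p1=0, p3=1, p4=1}.
4 branches closed, 11 open.
Each open branch fixes some atoms; the unmentioned ones are free. Counting distinct full assignments: branch {p1=1, p2=1, p3=0, p4=0, p5=1} (none free) contributes 1 new; branch {p1=1, p2=0, p3=1, p4=0, p5=1} (none free) contributes 1 new; branch {p1=1, p2=0, p3=1, p4=0} (p5) contributes 1 new; branch {p1=1, p2=1, p3=0, p4=1, p5=0} (none free) contributes 1 new; branch {p2=0, p3=0, p4=0, p5=0} (p1) contributes 2 new; branch {p2=1, p3=1, p4=1, p5=1} (p1) contributes 2 new; branch {p2=1, p3=1, p4=1} (p5, p1) contributes 2 new; branch {p2=0, p3=0, p4=1, p5=1} (p1) contributes 2 new; branch {p1=0, p3=0, p4=0, p5=0} (p2) contributes 1 new; branch {p1=0, p4=1, p5=1} (p2, p3) contributes 2 new; branch {p1=0, p3=1, p4=1} (p2, p5) contributes 1 new. Total: 16.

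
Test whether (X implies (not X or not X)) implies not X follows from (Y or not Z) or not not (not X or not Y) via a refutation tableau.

Yes

Initial set: {((Y or not Z) or not not (not X or not Y)); not ((X implies (not X or not X)) implies not X)}.
not ((X implies (not X or not X)) implies not X): α-rule — add (X implies (not X or not X)), not not X.
((Y or not Z) or not not (not X or not Y)): β-rule — branch into (Y or not Z)  //  not not (not X or not Y).
  branch 1 (add (Y or not Z)):
    (X implies (not X or not X)): β-rule — branch into not X  //  (not X or not X).
      branch 1.1 (add not X):
        × closes — contains both X and not X.
      branch 1.2 (add (not X or not X)):
        (Y or not Z): β-rule — branch into Y  //  not Z.
          branch 1.2.1 (add Y):
            (not X or not X): β-rule — branch into not X  //  not X.
              branch 1.2.1.1 (add not X):
                × closes — contains both X and not X.
              branch 1.2.1.2 (add not X):
                × closes — contains both X and not X.
          branch 1.2.2 (add not Z):
            (not X or not X): β-rule — branch into not X  //  not X.
              branch 1.2.2.1 (add not X):
                × closes — contains both X and not X.
              branch 1.2.2.2 (add not X):
                × closes — contains both X and not X.
  branch 2 (add not not (not X or not Y)):
    not not (not X or not Y): drop double negation, giving (not X or not Y).
    (X implies (not X or not X)): β-rule — branch into not X  //  (not X or not X).
      branch 2.1 (add not X):
        × closes — contains both X and not X.
      branch 2.2 (add (not X or not X)):
        (not X or not Y): β-rule — branch into not X  //  not Y.
          branch 2.2.1 (add not X):
            × closes — contains both X and not X.
          branch 2.2.2 (add not Y):
            (not X or not X): β-rule — branch into not X  //  not X.
              branch 2.2.2.1 (add not X):
                × closes — contains both X and not X.
              branch 2.2.2.2 (add not X):
                × closes — contains both X and not X.
All 9 branches close.
Every branch closed, so the premises entail the conclusion.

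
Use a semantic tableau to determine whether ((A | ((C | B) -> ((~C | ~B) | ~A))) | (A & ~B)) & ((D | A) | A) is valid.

Assume the negation and expand:
Initial set: {F (((A | ((C | B) -> ((~C | ~B) | ~A))) | (A & ~B)) & ((D | A) | A))}.
F (((A | ((C | B) -> ((~C | ~B) | ~A))) | (A & ~B)) & ((D | A) | A)): β-rule — branch into F ((A | ((C | B) -> ((~C | ~B) | ~A))) | (A & ~B))  //  F ((D | A) | A).
  branch 1 (add F ((A | ((C | B) -> ((~C | ~B) | ~A))) | (A & ~B))):
    F ((A | ((C | B) -> ((~C | ~B) | ~A))) | (A & ~B)): α-rule — add F (A | ((C | B) -> ((~C | ~B) | ~A))), F (A & ~B).
    F (A | ((C | B) -> ((~C | ~B) | ~A))): α-rule — add F A, F ((C | B) -> ((~C | ~B) | ~A)).
    F ((C | B) -> ((~C | ~B) | ~A)): α-rule — add T (C | B), F ((~C | ~B) | ~A).
    F ((~C | ~B) | ~A): α-rule — add F (~C | ~B), F ~A.
    × closes — contains both A and ~A.
  branch 2 (add F ((D | A) | A)):
    F ((D | A) | A): α-rule — add F (D | A), F A.
    F (D | A): α-rule — add F D, F A.
    ○ open, literals {A=false, D=false}.
1 branch closed, 1 open.
An open branch gives a countermodel: A=false, D=false (unmentioned atoms arbitrary); under it the original formula is false.

Not valid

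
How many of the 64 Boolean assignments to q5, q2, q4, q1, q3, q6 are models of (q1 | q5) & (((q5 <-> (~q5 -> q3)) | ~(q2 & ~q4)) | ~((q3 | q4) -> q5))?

48

Initial set: {T ((q1 | q5) & (((q5 <-> (~q5 -> q3)) | ~(q2 & ~q4)) | ~((q3 | q4) -> q5)))}.
T ((q1 | q5) & (((q5 <-> (~q5 -> q3)) | ~(q2 & ~q4)) | ~((q3 | q4) -> q5))): α-rule — add T (q1 | q5), T (((q5 <-> (~q5 -> q3)) | ~(q2 & ~q4)) | ~((q3 | q4) -> q5)).
T (q1 | q5): β-rule — branch into T q1  //  T q5.
  branch 1 (add T q1):
    T (((q5 <-> (~q5 -> q3)) | ~(q2 & ~q4)) | ~((q3 | q4) -> q5)): β-rule — branch into T ((q5 <-> (~q5 -> q3)) | ~(q2 & ~q4))  //  T ~((q3 | q4) -> q5).
      branch 1.1 (add T ((q5 <-> (~q5 -> q3)) | ~(q2 & ~q4))):
        T ((q5 <-> (~q5 -> q3)) | ~(q2 & ~q4)): β-rule — branch into T (q5 <-> (~q5 -> q3))  //  T ~(q2 & ~q4).
          branch 1.1.1 (add T (q5 <-> (~q5 -> q3))):
            T (q5 <-> (~q5 -> q3)): β-rule — branch into T q5, T (~q5 -> q3)  //  F q5, F (~q5 -> q3).
              branch 1.1.1.1 (add T q5, T (~q5 -> q3)):
                T (~q5 -> q3): β-rule — branch into F ~q5  //  T q3.
                  branch 1.1.1.1.1 (add F ~q5):
                    ○ open, literals {q1=1, q5=1}.
                  branch 1.1.1.1.2 (add T q3):
                    ○ open, literals {q1=1, q3=1, q5=1}.
              branch 1.1.1.2 (add F q5, F (~q5 -> q3)):
                F (~q5 -> q3): α-rule — add T ~q5, F q3.
                ○ open, literals {q1=1, q3=0, q5=0}.
          branch 1.1.2 (add T ~(q2 & ~q4)):
            T ~(q2 & ~q4): β-rule — branch into F q2  //  F ~q4.
              branch 1.1.2.1 (add F q2):
                ○ open, literals {q1=1, q2=0}.
              branch 1.1.2.2 (add F ~q4):
                ○ open, literals {q1=1, q4=1}.
      branch 1.2 (add T ~((q3 | q4) -> q5)):
        T ~((q3 | q4) -> q5): α-rule — add T (q3 | q4), F q5.
        T (q3 | q4): β-rule — branch into T q3  //  T q4.
          branch 1.2.1 (add T q3):
            ○ open, literals {q1=1, q3=1, q5=0}.
          branch 1.2.2 (add T q4):
            ○ open, literals {q1=1, q4=1, q5=0}.
  branch 2 (add T q5):
    T (((q5 <-> (~q5 -> q3)) | ~(q2 & ~q4)) | ~((q3 | q4) -> q5)): β-rule — branch into T ((q5 <-> (~q5 -> q3)) | ~(q2 & ~q4))  //  T ~((q3 | q4) -> q5).
      branch 2.1 (add T ((q5 <-> (~q5 -> q3)) | ~(q2 & ~q4))):
        T ((q5 <-> (~q5 -> q3)) | ~(q2 & ~q4)): β-rule — branch into T (q5 <-> (~q5 -> q3))  //  T ~(q2 & ~q4).
          branch 2.1.1 (add T (q5 <-> (~q5 -> q3))):
            T (q5 <-> (~q5 -> q3)): β-rule — branch into T q5, T (~q5 -> q3)  //  F q5, F (~q5 -> q3).
              branch 2.1.1.1 (add T q5, T (~q5 -> q3)):
                T (~q5 -> q3): β-rule — branch into F ~q5  //  T q3.
                  branch 2.1.1.1.1 (add F ~q5):
                    ○ open, literals {q5=1}.
                  branch 2.1.1.1.2 (add T q3):
                    ○ open, literals {q3=1, q5=1}.
              branch 2.1.1.2 (add F q5, F (~q5 -> q3)):
                × closes — contains both q5 and ~q5.
          branch 2.1.2 (add T ~(q2 & ~q4)):
            T ~(q2 & ~q4): β-rule — branch into F q2  //  F ~q4.
              branch 2.1.2.1 (add F q2):
                ○ open, literals {q2=0, q5=1}.
              branch 2.1.2.2 (add F ~q4):
                ○ open, literals {q4=1, q5=1}.
      branch 2.2 (add T ~((q3 | q4) -> q5)):
        T ~((q3 | q4) -> q5): α-rule — add T (q3 | q4), F q5.
        × closes — contains both q5 and ~q5.
2 branches closed, 11 open.
Each open branch fixes some atoms; the unmentioned ones are free. Counting distinct full assignments: branch {q1=1, q5=1} (q2, q4, q3, q6) contributes 16 new; branch {q1=1, q3=1, q5=1} (q2, q4, q6) contributes 0 new; branch {q1=1, q3=0, q5=0} (q2, q4, q6) contributes 8 new; branch {q1=1, q2=0} (q5, q4, q3, q6) contributes 4 new; branch {q1=1, q4=1} (q5, q2, q3, q6) contributes 2 new; branch {q1=1, q3=1, q5=0} (q2, q4, q6) contributes 2 new; branch {q1=1, q4=1, q5=0} (q2, q3, q6) contributes 0 new; branch {q5=1} (q2, q4, q1, q3, q6) contributes 16 new; branch {q3=1, q5=1} (q2, q4, q1, q6) contributes 0 new; branch {q2=0, q5=1} (q4, q1, q3, q6) contributes 0 new; branch {q4=1, q5=1} (q2, q1, q3, q6) contributes 0 new. Total: 48.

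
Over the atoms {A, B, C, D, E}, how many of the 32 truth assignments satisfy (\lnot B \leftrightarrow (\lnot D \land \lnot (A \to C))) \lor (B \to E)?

Initial set: {((\lnot B \leftrightarrow (\lnot D \land \lnot (A \to C))) \lor (B \to E))}.
((\lnot B \leftrightarrow (\lnot D \land \lnot (A \to C))) \lor (B \to E)): β-rule — branch into (\lnot B \leftrightarrow (\lnot D \land \lnot (A \to C)))  //  (B \to E).
  branch 1 (add (\lnot B \leftrightarrow (\lnot D \land \lnot (A \to C)))):
    (\lnot B \leftrightarrow (\lnot D \land \lnot (A \to C))): β-rule — branch into \lnot B, (\lnot D \land \lnot (A \to C))  //  \lnot \lnot B, \lnot (\lnot D \land \lnot (A \to C)).
      branch 1.1 (add \lnot B, (\lnot D \land \lnot (A \to C))):
        (\lnot D \land \lnot (A \to C)): α-rule — add \lnot D, \lnot (A \to C).
        \lnot (A \to C): α-rule — add A, \lnot C.
        ○ open, literals {A=1, B=0, C=0, D=0}.
      branch 1.2 (add \lnot \lnot B, \lnot (\lnot D \land \lnot (A \to C))):
        \lnot (\lnot D \land \lnot (A \to C)): β-rule — branch into \lnot \lnot D  //  \lnot \lnot (A \to C).
          branch 1.2.1 (add \lnot \lnot D):
            ○ open, literals {B=1, D=1}.
          branch 1.2.2 (add \lnot \lnot (A \to C)):
            \lnot \lnot (A \to C): β-rule — branch into \lnot A  //  C.
              branch 1.2.2.1 (add \lnot A):
                ○ open, literals {A=0, B=1}.
              branch 1.2.2.2 (add C):
                ○ open, literals {B=1, C=1}.
  branch 2 (add (B \to E)):
    (B \to E): β-rule — branch into \lnot B  //  E.
      branch 2.1 (add \lnot B):
        ○ open, literals {B=0}.
      branch 2.2 (add E):
        ○ open, literals {E=1}.
0 branches closed, 6 open.
Each open branch fixes some atoms; the unmentioned ones are free. Counting distinct full assignments: branch {A=1, B=0, C=0, D=0} (E) contributes 2 new; branch {B=1, D=1} (A, C, E) contributes 8 new; branch {A=0, B=1} (C, D, E) contributes 4 new; branch {B=1, C=1} (A, D, E) contributes 2 new; branch {B=0} (A, C, D, E) contributes 14 new; branch {E=1} (A, B, C, D) contributes 1 new. Total: 31.

31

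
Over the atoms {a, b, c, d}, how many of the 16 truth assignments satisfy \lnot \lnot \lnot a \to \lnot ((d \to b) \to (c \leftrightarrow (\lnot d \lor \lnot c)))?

Initial set: {(\lnot \lnot \lnot a \to \lnot ((d \to b) \to (c \leftrightarrow (\lnot d \lor \lnot c))))}.
(\lnot \lnot \lnot a \to \lnot ((d \to b) \to (c \leftrightarrow (\lnot d \lor \lnot c)))): β-rule — branch into \lnot \lnot \lnot \lnot a  //  \lnot ((d \to b) \to (c \leftrightarrow (\lnot d \lor \lnot c))).
  branch 1 (add \lnot \lnot \lnot \lnot a):
    \lnot \lnot \lnot \lnot a: drop double negation, giving \lnot \lnot a.
    ○ open, literals {a=1}.
  branch 2 (add \lnot ((d \to b) \to (c \leftrightarrow (\lnot d \lor \lnot c)))):
    \lnot ((d \to b) \to (c \leftrightarrow (\lnot d \lor \lnot c))): α-rule — add (d \to b), \lnot (c \leftrightarrow (\lnot d \lor \lnot c)).
    (d \to b): β-rule — branch into \lnot d  //  b.
      branch 2.1 (add \lnot d):
        \lnot (c \leftrightarrow (\lnot d \lor \lnot c)): β-rule — branch into c, \lnot (\lnot d \lor \lnot c)  //  \lnot c, (\lnot d \lor \lnot c).
          branch 2.1.1 (add c, \lnot (\lnot d \lor \lnot c)):
            \lnot (\lnot d \lor \lnot c): α-rule — add \lnot \lnot d, \lnot \lnot c.
            × closes — contains both d and \lnot d.
          branch 2.1.2 (add \lnot c, (\lnot d \lor \lnot c)):
            (\lnot d \lor \lnot c): β-rule — branch into \lnot d  //  \lnot c.
              branch 2.1.2.1 (add \lnot d):
                ○ open, literals {c=0, d=0}.
              branch 2.1.2.2 (add \lnot c):
                ○ open, literals {c=0, d=0}.
      branch 2.2 (add b):
        \lnot (c \leftrightarrow (\lnot d \lor \lnot c)): β-rule — branch into c, \lnot (\lnot d \lor \lnot c)  //  \lnot c, (\lnot d \lor \lnot c).
          branch 2.2.1 (add c, \lnot (\lnot d \lor \lnot c)):
            \lnot (\lnot d \lor \lnot c): α-rule — add \lnot \lnot d, \lnot \lnot c.
            ○ open, literals {b=1, c=1, d=1}.
          branch 2.2.2 (add \lnot c, (\lnot d \lor \lnot c)):
            (\lnot d \lor \lnot c): β-rule — branch into \lnot d  //  \lnot c.
              branch 2.2.2.1 (add \lnot d):
                ○ open, literals {b=1, c=0, d=0}.
              branch 2.2.2.2 (add \lnot c):
                ○ open, literals {b=1, c=0}.
1 branch closed, 6 open.
Each open branch fixes some atoms; the unmentioned ones are free. Counting distinct full assignments: branch {a=1} (b, c, d) contributes 8 new; branch {c=0, d=0} (a, b) contributes 2 new; branch {c=0, d=0} (a, b) contributes 0 new; branch {b=1, c=1, d=1} (a) contributes 1 new; branch {b=1, c=0, d=0} (a) contributes 0 new; branch {b=1, c=0} (a, d) contributes 1 new. Total: 12.

12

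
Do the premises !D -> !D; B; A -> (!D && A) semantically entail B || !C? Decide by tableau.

Initial set: {(!D -> !D); B; (A -> (!D && A)); !(B || !C)}.
!(B || !C): α-rule — add !B, !!C.
× closes — contains both B and !B.
All 1 branch closes.
Every branch closed, so the premises entail the conclusion.

Yes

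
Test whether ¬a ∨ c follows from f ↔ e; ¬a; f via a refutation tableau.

Yes

Initial set: {T (f ↔ e); T ¬a; T f; F (¬a ∨ c)}.
F (¬a ∨ c): α-rule — add F ¬a, F c.
× closes — contains both a and ¬a.
All 1 branch closes.
Every branch closed, so the premises entail the conclusion.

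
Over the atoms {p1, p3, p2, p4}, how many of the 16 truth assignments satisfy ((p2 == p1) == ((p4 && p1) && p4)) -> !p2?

Initial set: {(((p2 == p1) == ((p4 && p1) && p4)) -> !p2)}.
(((p2 == p1) == ((p4 && p1) && p4)) -> !p2): β-rule — branch into !((p2 == p1) == ((p4 && p1) && p4))  //  !p2.
  branch 1 (add !((p2 == p1) == ((p4 && p1) && p4))):
    !((p2 == p1) == ((p4 && p1) && p4)): β-rule — branch into (p2 == p1), !((p4 && p1) && p4)  //  !(p2 == p1), ((p4 && p1) && p4).
      branch 1.1 (add (p2 == p1), !((p4 && p1) && p4)):
        (p2 == p1): β-rule — branch into p2, p1  //  !p2, !p1.
          branch 1.1.1 (add p2, p1):
            !((p4 && p1) && p4): β-rule — branch into !(p4 && p1)  //  !p4.
              branch 1.1.1.1 (add !(p4 && p1)):
                !(p4 && p1): β-rule — branch into !p4  //  !p1.
                  branch 1.1.1.1.1 (add !p4):
                    ○ open, literals {p1=true, p2=true, p4=false}.
                  branch 1.1.1.1.2 (add !p1):
                    × closes — contains both p1 and !p1.
              branch 1.1.1.2 (add !p4):
                ○ open, literals {p1=true, p2=true, p4=false}.
          branch 1.1.2 (add !p2, !p1):
            !((p4 && p1) && p4): β-rule — branch into !(p4 && p1)  //  !p4.
              branch 1.1.2.1 (add !(p4 && p1)):
                !(p4 && p1): β-rule — branch into !p4  //  !p1.
                  branch 1.1.2.1.1 (add !p4):
                    ○ open, literals {p1=false, p2=false, p4=false}.
                  branch 1.1.2.1.2 (add !p1):
                    ○ open, literals {p1=false, p2=false}.
              branch 1.1.2.2 (add !p4):
                ○ open, literals {p1=false, p2=false, p4=false}.
      branch 1.2 (add !(p2 == p1), ((p4 && p1) && p4)):
        ((p4 && p1) && p4): α-rule — add (p4 && p1), p4.
        (p4 && p1): α-rule — add p4, p1.
        !(p2 == p1): β-rule — branch into p2, !p1  //  !p2, p1.
          branch 1.2.1 (add p2, !p1):
            × closes — contains both p1 and !p1.
          branch 1.2.2 (add !p2, p1):
            ○ open, literals {p1=true, p2=false, p4=true}.
  branch 2 (add !p2):
    ○ open, literals {p2=false}.
2 branches closed, 7 open.
Each open branch fixes some atoms; the unmentioned ones are free. Counting distinct full assignments: branch {p1=true, p2=true, p4=false} (p3) contributes 2 new; branch {p1=true, p2=true, p4=false} (p3) contributes 0 new; branch {p1=false, p2=false, p4=false} (p3) contributes 2 new; branch {p1=false, p2=false} (p3, p4) contributes 2 new; branch {p1=false, p2=false, p4=false} (p3) contributes 0 new; branch {p1=true, p2=false, p4=true} (p3) contributes 2 new; branch {p2=false} (p1, p3, p4) contributes 2 new. Total: 10.

10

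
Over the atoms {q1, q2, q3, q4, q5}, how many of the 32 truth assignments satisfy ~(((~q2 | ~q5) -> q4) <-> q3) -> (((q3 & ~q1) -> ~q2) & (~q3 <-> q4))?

Initial set: {(~(((~q2 | ~q5) -> q4) <-> q3) -> (((q3 & ~q1) -> ~q2) & (~q3 <-> q4)))}.
(~(((~q2 | ~q5) -> q4) <-> q3) -> (((q3 & ~q1) -> ~q2) & (~q3 <-> q4))): β-rule — branch into ~~(((~q2 | ~q5) -> q4) <-> q3)  //  (((q3 & ~q1) -> ~q2) & (~q3 <-> q4)).
  branch 1 (add ~~(((~q2 | ~q5) -> q4) <-> q3)):
    ~~(((~q2 | ~q5) -> q4) <-> q3): β-rule — branch into ((~q2 | ~q5) -> q4), q3  //  ~((~q2 | ~q5) -> q4), ~q3.
      branch 1.1 (add ((~q2 | ~q5) -> q4), q3):
        ((~q2 | ~q5) -> q4): β-rule — branch into ~(~q2 | ~q5)  //  q4.
          branch 1.1.1 (add ~(~q2 | ~q5)):
            ~(~q2 | ~q5): α-rule — add ~~q2, ~~q5.
            ○ open, literals {q2=1, q3=1, q5=1}.
          branch 1.1.2 (add q4):
            ○ open, literals {q3=1, q4=1}.
      branch 1.2 (add ~((~q2 | ~q5) -> q4), ~q3):
        ~((~q2 | ~q5) -> q4): α-rule — add (~q2 | ~q5), ~q4.
        (~q2 | ~q5): β-rule — branch into ~q2  //  ~q5.
          branch 1.2.1 (add ~q2):
            ○ open, literals {q2=0, q3=0, q4=0}.
          branch 1.2.2 (add ~q5):
            ○ open, literals {q3=0, q4=0, q5=0}.
  branch 2 (add (((q3 & ~q1) -> ~q2) & (~q3 <-> q4))):
    (((q3 & ~q1) -> ~q2) & (~q3 <-> q4)): α-rule — add ((q3 & ~q1) -> ~q2), (~q3 <-> q4).
    ((q3 & ~q1) -> ~q2): β-rule — branch into ~(q3 & ~q1)  //  ~q2.
      branch 2.1 (add ~(q3 & ~q1)):
        (~q3 <-> q4): β-rule — branch into ~q3, q4  //  ~~q3, ~q4.
          branch 2.1.1 (add ~q3, q4):
            ~(q3 & ~q1): β-rule — branch into ~q3  //  ~~q1.
              branch 2.1.1.1 (add ~q3):
                ○ open, literals {q3=0, q4=1}.
              branch 2.1.1.2 (add ~~q1):
                ○ open, literals {q1=1, q3=0, q4=1}.
          branch 2.1.2 (add ~~q3, ~q4):
            ~(q3 & ~q1): β-rule — branch into ~q3  //  ~~q1.
              branch 2.1.2.1 (add ~q3):
                × closes — contains both q3 and ~q3.
              branch 2.1.2.2 (add ~~q1):
                ○ open, literals {q1=1, q3=1, q4=0}.
      branch 2.2 (add ~q2):
        (~q3 <-> q4): β-rule — branch into ~q3, q4  //  ~~q3, ~q4.
          branch 2.2.1 (add ~q3, q4):
            ○ open, literals {q2=0, q3=0, q4=1}.
          branch 2.2.2 (add ~~q3, ~q4):
            ○ open, literals {q2=0, q3=1, q4=0}.
1 branch closed, 9 open.
Each open branch fixes some atoms; the unmentioned ones are free. Counting distinct full assignments: branch {q2=1, q3=1, q5=1} (q1, q4) contributes 4 new; branch {q3=1, q4=1} (q1, q2, q5) contributes 6 new; branch {q2=0, q3=0, q4=0} (q1, q5) contributes 4 new; branch {q3=0, q4=0, q5=0} (q1, q2) contributes 2 new; branch {q3=0, q4=1} (q1, q2, q5) contributes 8 new; branch {q1=1, q3=0, q4=1} (q2, q5) contributes 0 new; branch {q1=1, q3=1, q4=0} (q2, q5) contributes 3 new; branch {q2=0, q3=0, q4=1} (q1, q5) contributes 0 new; branch {q2=0, q3=1, q4=0} (q1, q5) contributes 2 new. Total: 29.

29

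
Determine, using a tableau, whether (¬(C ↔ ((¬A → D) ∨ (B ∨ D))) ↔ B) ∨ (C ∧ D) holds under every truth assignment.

Not valid

Assume the negation and expand:
Initial set: {¬((¬(C ↔ ((¬A → D) ∨ (B ∨ D))) ↔ B) ∨ (C ∧ D))}.
¬((¬(C ↔ ((¬A → D) ∨ (B ∨ D))) ↔ B) ∨ (C ∧ D)): α-rule — add ¬(¬(C ↔ ((¬A → D) ∨ (B ∨ D))) ↔ B), ¬(C ∧ D).
¬(¬(C ↔ ((¬A → D) ∨ (B ∨ D))) ↔ B): β-rule — branch into ¬(C ↔ ((¬A → D) ∨ (B ∨ D))), ¬B  //  ¬¬(C ↔ ((¬A → D) ∨ (B ∨ D))), B.
  branch 1 (add ¬(C ↔ ((¬A → D) ∨ (B ∨ D))), ¬B):
    ¬(C ∧ D): β-rule — branch into ¬C  //  ¬D.
      branch 1.1 (add ¬C):
        ¬(C ↔ ((¬A → D) ∨ (B ∨ D))): β-rule — branch into C, ¬((¬A → D) ∨ (B ∨ D))  //  ¬C, ((¬A → D) ∨ (B ∨ D)).
          branch 1.1.1 (add C, ¬((¬A → D) ∨ (B ∨ D))):
            × closes — contains both C and ¬C.
          branch 1.1.2 (add ¬C, ((¬A → D) ∨ (B ∨ D))):
            ((¬A → D) ∨ (B ∨ D)): β-rule — branch into (¬A → D)  //  (B ∨ D).
              branch 1.1.2.1 (add (¬A → D)):
                (¬A → D): β-rule — branch into ¬¬A  //  D.
                  branch 1.1.2.1.1 (add ¬¬A):
                    ○ open, literals {A=true, B=false, C=false}.
                  branch 1.1.2.1.2 (add D):
                    ○ open, literals {B=false, C=false, D=true}.
              branch 1.1.2.2 (add (B ∨ D)):
                (B ∨ D): β-rule — branch into B  //  D.
                  branch 1.1.2.2.1 (add B):
                    × closes — contains both B and ¬B.
                  branch 1.1.2.2.2 (add D):
                    ○ open, literals {B=false, C=false, D=true}.
      branch 1.2 (add ¬D):
        ¬(C ↔ ((¬A → D) ∨ (B ∨ D))): β-rule — branch into C, ¬((¬A → D) ∨ (B ∨ D))  //  ¬C, ((¬A → D) ∨ (B ∨ D)).
          branch 1.2.1 (add C, ¬((¬A → D) ∨ (B ∨ D))):
            ¬((¬A → D) ∨ (B ∨ D)): α-rule — add ¬(¬A → D), ¬(B ∨ D).
            ¬(¬A → D): α-rule — add ¬A, ¬D.
            ¬(B ∨ D): α-rule — add ¬B, ¬D.
            ○ open, literals {A=false, B=false, C=true, D=false}.
          branch 1.2.2 (add ¬C, ((¬A → D) ∨ (B ∨ D))):
            ((¬A → D) ∨ (B ∨ D)): β-rule — branch into (¬A → D)  //  (B ∨ D).
              branch 1.2.2.1 (add (¬A → D)):
                (¬A → D): β-rule — branch into ¬¬A  //  D.
                  branch 1.2.2.1.1 (add ¬¬A):
                    ○ open, literals {A=true, B=false, C=false, D=false}.
                  branch 1.2.2.1.2 (add D):
                    × closes — contains both D and ¬D.
              branch 1.2.2.2 (add (B ∨ D)):
                (B ∨ D): β-rule — branch into B  //  D.
                  branch 1.2.2.2.1 (add B):
                    × closes — contains both B and ¬B.
                  branch 1.2.2.2.2 (add D):
                    × closes — contains both D and ¬D.
  branch 2 (add ¬¬(C ↔ ((¬A → D) ∨ (B ∨ D))), B):
    ¬(C ∧ D): β-rule — branch into ¬C  //  ¬D.
      branch 2.1 (add ¬C):
        ¬¬(C ↔ ((¬A → D) ∨ (B ∨ D))): β-rule — branch into C, ((¬A → D) ∨ (B ∨ D))  //  ¬C, ¬((¬A → D) ∨ (B ∨ D)).
          branch 2.1.1 (add C, ((¬A → D) ∨ (B ∨ D))):
            × closes — contains both C and ¬C.
          branch 2.1.2 (add ¬C, ¬((¬A → D) ∨ (B ∨ D))):
            ¬((¬A → D) ∨ (B ∨ D)): α-rule — add ¬(¬A → D), ¬(B ∨ D).
            ¬(¬A → D): α-rule — add ¬A, ¬D.
            ¬(B ∨ D): α-rule — add ¬B, ¬D.
            × closes — contains both B and ¬B.
      branch 2.2 (add ¬D):
        ¬¬(C ↔ ((¬A → D) ∨ (B ∨ D))): β-rule — branch into C, ((¬A → D) ∨ (B ∨ D))  //  ¬C, ¬((¬A → D) ∨ (B ∨ D)).
          branch 2.2.1 (add C, ((¬A → D) ∨ (B ∨ D))):
            ((¬A → D) ∨ (B ∨ D)): β-rule — branch into (¬A → D)  //  (B ∨ D).
              branch 2.2.1.1 (add (¬A → D)):
                (¬A → D): β-rule — branch into ¬¬A  //  D.
                  branch 2.2.1.1.1 (add ¬¬A):
                    ○ open, literals {A=true, B=true, C=true, D=false}.
                  branch 2.2.1.1.2 (add D):
                    × closes — contains both D and ¬D.
              branch 2.2.1.2 (add (B ∨ D)):
                (B ∨ D): β-rule — branch into B  //  D.
                  branch 2.2.1.2.1 (add B):
                    ○ open, literals {B=true, C=true, D=false}.
                  branch 2.2.1.2.2 (add D):
                    × closes — contains both D and ¬D.
          branch 2.2.2 (add ¬C, ¬((¬A → D) ∨ (B ∨ D))):
            ¬((¬A → D) ∨ (B ∨ D)): α-rule — add ¬(¬A → D), ¬(B ∨ D).
            ¬(¬A → D): α-rule — add ¬A, ¬D.
            ¬(B ∨ D): α-rule — add ¬B, ¬D.
            × closes — contains both B and ¬B.
10 branches closed, 7 open.
An open branch gives a countermodel: A=true, B=false, C=false (unmentioned atoms arbitrary); under it the original formula is false.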